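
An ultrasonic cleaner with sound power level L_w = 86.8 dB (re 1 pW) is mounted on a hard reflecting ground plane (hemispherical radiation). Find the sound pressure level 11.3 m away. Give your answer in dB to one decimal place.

L_p = L_w − 10·log₁₀(2π·r²) with r = 11.3 m.
2π·r² = 802.3 m², 10·log₁₀ of that is 29.043 dB.
L_p = 86.8 − 29.043 = 57.76 dB.

57.8 dB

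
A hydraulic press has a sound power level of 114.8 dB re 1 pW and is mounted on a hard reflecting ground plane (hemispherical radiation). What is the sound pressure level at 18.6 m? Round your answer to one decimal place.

The power spreads over a hemisphere of area 2π·r², so L_p = L_w − 10·log₁₀(2π·r²).
2π·r² = 2174 m², 10·log₁₀ of that is 33.372 dB.
L_p = 114.8 − 33.372 = 81.43 dB.

81.4 dB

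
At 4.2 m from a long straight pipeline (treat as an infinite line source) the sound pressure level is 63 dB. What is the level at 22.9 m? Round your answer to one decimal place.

For a line source, L₂ = L₁ − 10·log₁₀(r₂/r₁).
L₂ = 63 − 10·log₁₀(22.9/4.2) = 63 − 7.366 = 55.63 dB.

55.6 dB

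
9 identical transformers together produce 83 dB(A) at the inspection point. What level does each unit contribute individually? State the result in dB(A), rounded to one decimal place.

73.5 dB(A)

Dividing the total intensity by 9 lowers the level by 10·log₁₀ 9 = 9.542 dB: L₁ = 83 − 9.542.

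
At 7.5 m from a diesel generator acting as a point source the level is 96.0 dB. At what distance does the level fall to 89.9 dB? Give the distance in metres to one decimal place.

Point-source spreading drops the level by 20·log₁₀(r₂/r₁); inverting, r₂/r₁ = 10^(ΔL/20).
r₂ = 7.5·10^((96.0−89.9)/20) = 7.5·10^(6.1/20) = 15.14 m.

15.1 m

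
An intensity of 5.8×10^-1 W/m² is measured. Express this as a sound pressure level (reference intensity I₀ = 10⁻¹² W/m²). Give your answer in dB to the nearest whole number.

118 dB

I/I₀ = 5.8×10^-1/10⁻¹² = 5.8×10^11, and L = 10·log₁₀(I/I₀).
L = 10·(0.7634 + 11) = 117.63 dB.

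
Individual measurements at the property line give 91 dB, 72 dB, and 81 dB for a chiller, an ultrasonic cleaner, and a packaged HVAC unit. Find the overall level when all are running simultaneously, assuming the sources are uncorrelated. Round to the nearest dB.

91 dB

For uncorrelated sources the intensities add, so convert each level to linear form, sum, and take 10·log₁₀ of the total.
Σ 10^(L/10) = 10^(91/10) + 10^(72/10) + 10^(81/10) = 1.401e+09.
L_total = 10·log₁₀(1.401e+09) = 91.46 dB.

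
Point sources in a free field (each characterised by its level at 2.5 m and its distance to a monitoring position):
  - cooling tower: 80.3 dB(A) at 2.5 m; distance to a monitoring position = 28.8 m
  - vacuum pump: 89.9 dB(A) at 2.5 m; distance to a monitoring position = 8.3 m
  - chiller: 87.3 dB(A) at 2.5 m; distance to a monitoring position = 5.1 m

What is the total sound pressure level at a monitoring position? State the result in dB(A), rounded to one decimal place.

83.4 dB(A)

Apply inverse-square spreading to bring every level to the receiver, then sum 10^(L/10).
cooling tower: 80.3 − 20·log₁₀(28.8/2.5) = 80.3 − 21.23 = 59.07 dB(A).
vacuum pump: 89.9 − 20·log₁₀(8.3/2.5) = 89.9 − 10.42 = 79.48 dB(A).
chiller: 87.3 − 20·log₁₀(5.1/2.5) = 87.3 − 6.19 = 81.11 dB(A).
Σ 10^(L/10) = 2.185e+08 → L_total = 10·log₁₀(2.185e+08) = 83.39 dB(A).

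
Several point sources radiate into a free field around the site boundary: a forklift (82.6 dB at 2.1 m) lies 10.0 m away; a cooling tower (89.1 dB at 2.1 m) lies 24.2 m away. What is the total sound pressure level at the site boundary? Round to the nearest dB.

72 dB

First find each source's level at the receiver (point-source: −20·log₁₀(r/r_ref)), then combine on an intensity basis.
forklift: 82.6 − 20·log₁₀(10.0/2.1) = 82.6 − 13.56 = 69.04 dB.
cooling tower: 89.1 − 20·log₁₀(24.2/2.1) = 89.1 − 21.23 = 67.87 dB.
Σ 10^(L/10) = 1.415e+07 → L_total = 10·log₁₀(1.415e+07) = 71.51 dB.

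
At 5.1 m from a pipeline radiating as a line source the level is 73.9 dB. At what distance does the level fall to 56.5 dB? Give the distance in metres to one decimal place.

The 17.4 dB drop corresponds to a distance ratio of 10^(17.4/10) for a line source.
r₂ = 5.1·10^((73.9−56.5)/10) = 5.1·10^(17.4/10) = 280.27 m.

280.3 m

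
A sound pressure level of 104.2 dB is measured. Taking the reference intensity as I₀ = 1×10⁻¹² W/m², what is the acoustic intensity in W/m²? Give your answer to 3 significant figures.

0.0263 W/m²

L = 10·log₁₀(I/I₀) ⇒ I = I₀·10^(L/10) = 10⁻¹² × 10^10.42.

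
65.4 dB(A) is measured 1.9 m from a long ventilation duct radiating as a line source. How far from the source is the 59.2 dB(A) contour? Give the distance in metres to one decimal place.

7.9 m

Line-source spreading drops the level by 10·log₁₀(r₂/r₁); inverting, r₂/r₁ = 10^(ΔL/10).
r₂ = 1.9·10^((65.4−59.2)/10) = 1.9·10^(6.2/10) = 7.92 m.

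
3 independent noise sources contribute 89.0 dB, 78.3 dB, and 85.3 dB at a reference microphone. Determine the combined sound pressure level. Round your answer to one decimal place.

90.8 dB

Incoherent sources combine by intensity addition: L_total = 10·log₁₀(Σ 10^(L_i/10)).
Σ 10^(L/10) = 10^(89.0/10) + 10^(78.3/10) + 10^(85.3/10) = 1.201e+09.
L_total = 10·log₁₀(1.201e+09) = 90.79 dB.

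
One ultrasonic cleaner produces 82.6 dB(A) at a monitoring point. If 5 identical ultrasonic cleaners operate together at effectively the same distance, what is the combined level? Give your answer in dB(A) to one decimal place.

L_total = L₁ + 10·log₁₀ N for N identical incoherent sources.
L_total = 82.6 + 10·log₁₀(5) = 82.6 + 6.990 = 89.59 dB(A).

89.6 dB(A)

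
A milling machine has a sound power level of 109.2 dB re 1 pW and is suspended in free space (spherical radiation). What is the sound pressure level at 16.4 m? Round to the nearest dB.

74 dB

Free-field spherical radiation: L_p = L_w − 10·log₁₀(4π·r²), r = 16.4 m.
4π·r² = 3380 m², 10·log₁₀ of that is 35.289 dB.
L_p = 109.2 − 35.289 = 73.91 dB.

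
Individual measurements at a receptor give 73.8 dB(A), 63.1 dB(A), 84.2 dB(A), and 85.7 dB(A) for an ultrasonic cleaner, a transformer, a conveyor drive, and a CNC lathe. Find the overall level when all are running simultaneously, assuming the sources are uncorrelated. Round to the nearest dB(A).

88 dB(A)

For uncorrelated sources the intensities add, so convert each level to linear form, sum, and take 10·log₁₀ of the total.
Σ 10^(L/10) = 10^(73.8/10) + 10^(63.1/10) + 10^(84.2/10) + 10^(85.7/10) = 6.606e+08.
L_total = 10·log₁₀(6.606e+08) = 88.20 dB(A).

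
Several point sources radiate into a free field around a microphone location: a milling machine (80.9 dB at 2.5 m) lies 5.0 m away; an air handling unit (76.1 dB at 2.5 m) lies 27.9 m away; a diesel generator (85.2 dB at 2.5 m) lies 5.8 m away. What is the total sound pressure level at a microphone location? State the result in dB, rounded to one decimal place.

First find each source's level at the receiver (point-source: −20·log₁₀(r/r_ref)), then combine on an intensity basis.
milling machine: 80.9 − 20·log₁₀(5.0/2.5) = 80.9 − 6.02 = 74.88 dB.
air handling unit: 76.1 − 20·log₁₀(27.9/2.5) = 76.1 − 20.95 = 55.15 dB.
diesel generator: 85.2 − 20·log₁₀(5.8/2.5) = 85.2 − 7.31 = 77.89 dB.
Σ 10^(L/10) = 9.260e+07 → L_total = 10·log₁₀(9.260e+07) = 79.67 dB.

79.7 dB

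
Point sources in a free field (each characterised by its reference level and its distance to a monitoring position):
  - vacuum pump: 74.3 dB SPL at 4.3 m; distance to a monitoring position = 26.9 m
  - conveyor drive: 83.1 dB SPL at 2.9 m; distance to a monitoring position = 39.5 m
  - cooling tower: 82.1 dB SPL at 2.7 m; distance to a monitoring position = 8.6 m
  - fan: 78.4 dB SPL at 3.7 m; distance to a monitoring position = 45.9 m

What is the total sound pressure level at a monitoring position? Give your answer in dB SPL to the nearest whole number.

73 dB SPL

First find each source's level at the receiver (point-source: −20·log₁₀(r/r_ref)), then combine on an intensity basis.
vacuum pump: 74.3 − 20·log₁₀(26.9/4.3) = 74.3 − 15.93 = 58.37 dB SPL.
conveyor drive: 83.1 − 20·log₁₀(39.5/2.9) = 83.1 − 22.68 = 60.42 dB SPL.
cooling tower: 82.1 − 20·log₁₀(8.6/2.7) = 82.1 − 10.06 = 72.04 dB SPL.
fan: 78.4 − 20·log₁₀(45.9/3.7) = 78.4 − 21.87 = 56.53 dB SPL.
Σ 10^(L/10) = 1.822e+07 → L_total = 10·log₁₀(1.822e+07) = 72.61 dB SPL.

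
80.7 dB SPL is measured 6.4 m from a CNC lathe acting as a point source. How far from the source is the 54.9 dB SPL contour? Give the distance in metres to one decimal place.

Point-source spreading drops the level by 20·log₁₀(r₂/r₁); inverting, r₂/r₁ = 10^(ΔL/20).
r₂ = 6.4·10^((80.7−54.9)/20) = 6.4·10^(25.8/20) = 124.79 m.

124.8 m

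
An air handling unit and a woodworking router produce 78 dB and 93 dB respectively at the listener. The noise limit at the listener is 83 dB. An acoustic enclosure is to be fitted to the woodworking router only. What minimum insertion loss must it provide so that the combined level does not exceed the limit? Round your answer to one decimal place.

11.7 dB

Fixed contribution from the other source: Σ 10^(L/10) = 10^(78/10) = 6.310e+07 (78.00 dB).
To meet 83 dB overall, the treated woodworking router may contribute at most 10^(83/10) − 6.310e+07 = 1.364e+08, i.e. 81.35 dB.
So the woodworking router must be reduced from 93 to 81.35 dB: IL = 11.65 dB.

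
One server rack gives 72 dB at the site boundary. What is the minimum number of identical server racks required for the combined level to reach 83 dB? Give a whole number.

The shortfall is 83 − 72 = 11.0 dB, and N units add 10·log₁₀ N, so need 10·log₁₀ N ≥ 11.0.
N ≥ 10^(11.0/10) = 12.589, so N = 13.

13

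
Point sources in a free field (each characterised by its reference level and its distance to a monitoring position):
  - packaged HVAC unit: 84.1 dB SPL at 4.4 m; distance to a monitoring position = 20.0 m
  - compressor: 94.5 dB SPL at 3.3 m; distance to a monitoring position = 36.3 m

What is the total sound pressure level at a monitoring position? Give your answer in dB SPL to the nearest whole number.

Propagate each source to the receiver with L = L_ref − 20·log₁₀(r/r_ref), then add intensities.
packaged HVAC unit: 84.1 − 20·log₁₀(20.0/4.4) = 84.1 − 13.15 = 70.95 dB SPL.
compressor: 94.5 − 20·log₁₀(36.3/3.3) = 94.5 − 20.83 = 73.67 dB SPL.
Σ 10^(L/10) = 3.573e+07 → L_total = 10·log₁₀(3.573e+07) = 75.53 dB SPL.

76 dB SPL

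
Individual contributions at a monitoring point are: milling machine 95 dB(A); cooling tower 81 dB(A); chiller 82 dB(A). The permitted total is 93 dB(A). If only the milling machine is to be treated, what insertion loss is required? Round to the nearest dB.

3 dB

The untreated sources together contribute 10^(81/10) + 10^(82/10) = 2.844e+08, i.e. 84.54 dB(A).
To meet 93 dB(A) overall, the treated milling machine may contribute at most 10^(93/10) − 2.844e+08 = 1.711e+09, i.e. 92.33 dB(A).
Required insertion loss = 95 − 92.33 = 2.67 dB.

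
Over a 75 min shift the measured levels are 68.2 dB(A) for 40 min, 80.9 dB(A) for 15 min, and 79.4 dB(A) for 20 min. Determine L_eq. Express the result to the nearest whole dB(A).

The energy average is taken in the linear domain: L_eq = 10·log₁₀[(Σ tᵢ·10^(Lᵢ/10))/T], T = 75 min.
Σ tᵢ·10^(Lᵢ/10) = 40·10^(68.2/10) + 15·10^(80.9/10) + 20·10^(79.4/10) = 3.852e+09.
L_eq = 10·log₁₀(3.852e+09/75) = 77.11 dB(A).

77 dB(A)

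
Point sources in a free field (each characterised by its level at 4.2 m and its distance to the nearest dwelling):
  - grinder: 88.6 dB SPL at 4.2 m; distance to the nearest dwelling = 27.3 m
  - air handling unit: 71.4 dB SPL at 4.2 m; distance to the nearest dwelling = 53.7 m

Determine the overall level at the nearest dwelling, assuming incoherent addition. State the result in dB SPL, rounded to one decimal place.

72.4 dB SPL

Propagate each source to the receiver with L = L_ref − 20·log₁₀(r/r_ref), then add intensities.
grinder: 88.6 − 20·log₁₀(27.3/4.2) = 88.6 − 16.26 = 72.34 dB SPL.
air handling unit: 71.4 − 20·log₁₀(53.7/4.2) = 71.4 − 22.13 = 49.27 dB SPL.
Σ 10^(L/10) = 1.723e+07 → L_total = 10·log₁₀(1.723e+07) = 72.36 dB SPL.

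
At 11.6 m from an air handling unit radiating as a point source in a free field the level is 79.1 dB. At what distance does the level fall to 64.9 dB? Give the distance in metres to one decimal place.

The 14.2 dB drop corresponds to a distance ratio of 10^(14.2/20) for a point source.
r₂ = 11.6·10^((79.1−64.9)/20) = 11.6·10^(14.2/20) = 59.49 m.

59.5 m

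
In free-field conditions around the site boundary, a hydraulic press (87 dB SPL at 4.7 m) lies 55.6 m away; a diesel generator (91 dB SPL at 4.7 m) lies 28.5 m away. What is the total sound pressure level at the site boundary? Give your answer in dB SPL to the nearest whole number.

76 dB SPL

Apply inverse-square spreading to bring every level to the receiver, then sum 10^(L/10).
hydraulic press: 87 − 20·log₁₀(55.6/4.7) = 87 − 21.46 = 65.54 dB SPL.
diesel generator: 91 − 20·log₁₀(28.5/4.7) = 91 − 15.65 = 75.35 dB SPL.
Σ 10^(L/10) = 3.782e+07 → L_total = 10·log₁₀(3.782e+07) = 75.78 dB SPL.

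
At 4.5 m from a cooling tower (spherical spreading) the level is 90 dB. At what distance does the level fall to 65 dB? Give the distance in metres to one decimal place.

80.0 m

For a point source L₁ − L₂ = 20·log₁₀(r₂/r₁), so r₂ = r₁·10^((L₁−L₂)/20).
r₂ = 4.5·10^((90−65)/20) = 4.5·10^(25.0/20) = 80.02 m.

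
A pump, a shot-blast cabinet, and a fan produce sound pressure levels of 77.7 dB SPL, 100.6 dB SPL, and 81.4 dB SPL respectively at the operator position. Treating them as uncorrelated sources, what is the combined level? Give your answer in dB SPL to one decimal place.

100.7 dB SPL

Incoherent sources combine by intensity addition: L_total = 10·log₁₀(Σ 10^(L_i/10)).
Σ 10^(L/10) = 10^(77.7/10) + 10^(100.6/10) + 10^(81.4/10) = 1.168e+10.
L_total = 10·log₁₀(1.168e+10) = 100.67 dB SPL.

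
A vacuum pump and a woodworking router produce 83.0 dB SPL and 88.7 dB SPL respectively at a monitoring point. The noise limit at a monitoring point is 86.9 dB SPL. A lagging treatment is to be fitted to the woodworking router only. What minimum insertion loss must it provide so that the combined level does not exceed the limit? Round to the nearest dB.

4 dB

Fixed contribution from the other source: Σ 10^(L/10) = 10^(83.0/10) = 1.995e+08 (83.00 dB SPL).
The limit corresponds to 10^(86.9/10) = 4.898e+08; subtracting the fixed part leaves 2.903e+08 for the woodworking router, i.e. 84.63 dB SPL.
Required insertion loss = 88.7 − 84.63 = 4.07 dB.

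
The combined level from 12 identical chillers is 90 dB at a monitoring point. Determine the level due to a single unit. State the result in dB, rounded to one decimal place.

79.2 dB

Dividing the total intensity by 12 lowers the level by 10·log₁₀ 12 = 10.792 dB: L₁ = 90 − 10.792.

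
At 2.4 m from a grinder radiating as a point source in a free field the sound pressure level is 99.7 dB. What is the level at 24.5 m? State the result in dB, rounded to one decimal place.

For a point source, L₂ = L₁ − 20·log₁₀(r₂/r₁).
L₂ = 99.7 − 20·log₁₀(24.5/2.4) = 99.7 − 20.179 = 79.52 dB.

79.5 dB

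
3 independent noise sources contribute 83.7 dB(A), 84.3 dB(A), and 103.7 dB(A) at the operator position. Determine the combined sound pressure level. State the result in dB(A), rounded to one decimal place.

103.8 dB(A)

For uncorrelated sources the intensities add, so convert each level to linear form, sum, and take 10·log₁₀ of the total.
Σ 10^(L/10) = 10^(83.7/10) + 10^(84.3/10) + 10^(103.7/10) = 2.395e+10.
L_total = 10·log₁₀(2.395e+10) = 103.79 dB(A).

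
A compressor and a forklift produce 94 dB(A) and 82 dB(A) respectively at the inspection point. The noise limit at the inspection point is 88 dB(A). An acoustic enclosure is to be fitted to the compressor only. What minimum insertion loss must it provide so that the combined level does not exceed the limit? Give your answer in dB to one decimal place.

Fixed contribution from the other source: Σ 10^(L/10) = 10^(82/10) = 1.585e+08 (82.00 dB(A)).
The limit corresponds to 10^(88/10) = 6.310e+08; subtracting the fixed part leaves 4.725e+08 for the compressor, i.e. 86.74 dB(A).
So the compressor must be reduced from 94 to 86.74 dB(A): IL = 7.26 dB.

7.3 dB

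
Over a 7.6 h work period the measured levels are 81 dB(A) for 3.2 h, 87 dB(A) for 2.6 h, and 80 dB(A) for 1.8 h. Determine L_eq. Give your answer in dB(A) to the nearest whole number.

84 dB(A)

L_eq = 10·log₁₀[(1/T)·Σ tᵢ·10^(Lᵢ/10)] with T = 7.6 h.
Σ tᵢ·10^(Lᵢ/10) = 3.2·10^(81/10) + 2.6·10^(87/10) + 1.8·10^(80/10) = 1.886e+09.
L_eq = 10·log₁₀(1.886e+09/7.6) = 83.95 dB(A).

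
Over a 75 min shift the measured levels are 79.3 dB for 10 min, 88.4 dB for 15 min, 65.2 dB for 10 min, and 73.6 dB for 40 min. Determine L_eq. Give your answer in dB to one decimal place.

Weight each interval's intensity by its duration and average over T = 75 min:
Σ tᵢ·10^(Lᵢ/10) = 10·10^(79.3/10) + 15·10^(88.4/10) + 10·10^(65.2/10) + 40·10^(73.6/10) = 1.218e+10.
L_eq = 10·log₁₀(1.218e+10/75) = 82.11 dB.

82.1 dB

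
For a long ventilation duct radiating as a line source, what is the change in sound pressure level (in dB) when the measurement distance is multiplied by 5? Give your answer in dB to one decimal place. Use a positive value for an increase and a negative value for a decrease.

With cylindrical spreading the level changes by −10·log₁₀(r₂/r₁).
ΔL = −10·log₁₀(5) = -6.99 dB.

-7.0 dB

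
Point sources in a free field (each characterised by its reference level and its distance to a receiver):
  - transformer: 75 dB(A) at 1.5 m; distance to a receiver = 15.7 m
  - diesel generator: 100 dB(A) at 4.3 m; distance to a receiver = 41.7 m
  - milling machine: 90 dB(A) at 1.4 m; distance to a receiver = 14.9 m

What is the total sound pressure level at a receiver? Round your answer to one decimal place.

80.6 dB(A)

Propagate each source to the receiver with L = L_ref − 20·log₁₀(r/r_ref), then add intensities.
transformer: 75 − 20·log₁₀(15.7/1.5) = 75 − 20.40 = 54.60 dB(A).
diesel generator: 100 − 20·log₁₀(41.7/4.3) = 100 − 19.73 = 80.27 dB(A).
milling machine: 90 − 20·log₁₀(14.9/1.4) = 90 − 20.54 = 69.46 dB(A).
Σ 10^(L/10) = 1.154e+08 → L_total = 10·log₁₀(1.154e+08) = 80.62 dB(A).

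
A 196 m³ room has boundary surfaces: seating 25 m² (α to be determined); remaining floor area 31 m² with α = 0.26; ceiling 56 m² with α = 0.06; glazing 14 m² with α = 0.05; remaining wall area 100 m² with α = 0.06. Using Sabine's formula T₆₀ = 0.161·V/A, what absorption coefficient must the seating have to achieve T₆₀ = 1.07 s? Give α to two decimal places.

0.45

A = 0.161·V/T₆₀ = 0.161·196/1.07 = 29.49 m² sabins.
Absorption from the other surfaces = 31·0.26 + 56·0.06 + 14·0.05 + 100·0.06 = 18.12 m², so the seating must supply 11.37 m² over 25 m².
α = 11.37/25 = 0.455.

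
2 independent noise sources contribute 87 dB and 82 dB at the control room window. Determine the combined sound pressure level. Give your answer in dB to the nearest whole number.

Incoherent sources combine by intensity addition: L_total = 10·log₁₀(Σ 10^(L_i/10)).
Σ 10^(L/10) = 10^(87/10) + 10^(82/10) = 6.597e+08.
L_total = 10·log₁₀(6.597e+08) = 88.19 dB.

88 dB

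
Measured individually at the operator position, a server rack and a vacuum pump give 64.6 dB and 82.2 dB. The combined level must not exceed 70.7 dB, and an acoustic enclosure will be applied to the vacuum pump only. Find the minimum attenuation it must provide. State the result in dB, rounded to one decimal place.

12.7 dB

Fixed contribution from the other source: Σ 10^(L/10) = 10^(64.6/10) = 2.884e+06 (64.60 dB).
To meet 70.7 dB overall, the treated vacuum pump may contribute at most 10^(70.7/10) − 2.884e+06 = 8.865e+06, i.e. 69.48 dB.
Required insertion loss = 82.2 − 69.48 = 12.72 dB.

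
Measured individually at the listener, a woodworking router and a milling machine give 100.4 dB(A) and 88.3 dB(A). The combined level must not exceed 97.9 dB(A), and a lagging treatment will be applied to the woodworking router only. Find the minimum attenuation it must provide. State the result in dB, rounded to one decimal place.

Everything except the woodworking router sums to 10^(88.3/10) = 6.761e+08 in linear terms, 88.30 dB(A).
The limit corresponds to 10^(97.9/10) = 6.166e+09; subtracting the fixed part leaves 5.490e+09 for the woodworking router, i.e. 97.40 dB(A).
Required insertion loss = 100.4 − 97.40 = 3.00 dB.

3.0 dB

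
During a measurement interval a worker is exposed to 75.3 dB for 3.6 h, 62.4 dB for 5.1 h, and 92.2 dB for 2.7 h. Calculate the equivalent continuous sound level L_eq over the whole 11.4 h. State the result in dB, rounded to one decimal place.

L_eq = 10·log₁₀[(1/T)·Σ tᵢ·10^(Lᵢ/10)] with T = 11.4 h.
Σ tᵢ·10^(Lᵢ/10) = 3.6·10^(75.3/10) + 5.1·10^(62.4/10) + 2.7·10^(92.2/10) = 4.612e+09.
L_eq = 10·log₁₀(4.612e+09/11.4) = 86.07 dB.

86.1 dB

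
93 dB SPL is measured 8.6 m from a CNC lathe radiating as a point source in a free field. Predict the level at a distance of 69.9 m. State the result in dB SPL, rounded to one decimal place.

74.8 dB SPL

For a point source, L₂ = L₁ − 20·log₁₀(r₂/r₁).
L₂ = 93 − 20·log₁₀(69.9/8.6) = 93 − 18.200 = 74.80 dB SPL.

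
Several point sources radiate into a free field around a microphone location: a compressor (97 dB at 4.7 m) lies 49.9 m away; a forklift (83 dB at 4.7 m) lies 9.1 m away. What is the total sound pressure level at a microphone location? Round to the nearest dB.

80 dB

Propagate each source to the receiver with L = L_ref − 20·log₁₀(r/r_ref), then add intensities.
compressor: 97 − 20·log₁₀(49.9/4.7) = 97 − 20.52 = 76.48 dB.
forklift: 83 − 20·log₁₀(9.1/4.7) = 83 − 5.74 = 77.26 dB.
Σ 10^(L/10) = 9.769e+07 → L_total = 10·log₁₀(9.769e+07) = 79.90 dB.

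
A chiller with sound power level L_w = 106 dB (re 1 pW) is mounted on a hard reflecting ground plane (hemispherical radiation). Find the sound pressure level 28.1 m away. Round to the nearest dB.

69 dB

L_p = L_w − 10·log₁₀(2π·r²) with r = 28.1 m.
2π·r² = 4961 m², 10·log₁₀ of that is 36.956 dB.
L_p = 106 − 36.956 = 69.04 dB.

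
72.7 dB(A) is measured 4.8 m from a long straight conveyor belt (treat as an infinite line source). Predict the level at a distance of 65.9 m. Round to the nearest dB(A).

Cylindrical spreading from a line source gives a 10·log₁₀(r₂/r₁) drop.
L₂ = 72.7 − 10·log₁₀(65.9/4.8) = 72.7 − 11.376 = 61.32 dB(A).

61 dB(A)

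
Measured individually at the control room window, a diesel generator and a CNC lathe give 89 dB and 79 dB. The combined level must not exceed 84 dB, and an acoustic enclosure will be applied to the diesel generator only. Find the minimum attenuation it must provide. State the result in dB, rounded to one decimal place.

Fixed contribution from the other source: Σ 10^(L/10) = 10^(79/10) = 7.943e+07 (79.00 dB).
To meet 84 dB overall, the treated diesel generator may contribute at most 10^(84/10) − 7.943e+07 = 1.718e+08, i.e. 82.35 dB.
Required insertion loss = 89 − 82.35 = 6.65 dB.

6.7 dB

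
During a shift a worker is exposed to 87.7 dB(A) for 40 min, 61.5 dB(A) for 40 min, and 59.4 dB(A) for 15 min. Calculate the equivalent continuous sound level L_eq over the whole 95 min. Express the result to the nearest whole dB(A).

Weight each interval's intensity by its duration and average over T = 95 min:
Σ tᵢ·10^(Lᵢ/10) = 40·10^(87.7/10) + 40·10^(61.5/10) + 15·10^(59.4/10) = 2.362e+10.
L_eq = 10·log₁₀(2.362e+10/95) = 83.96 dB(A).

84 dB(A)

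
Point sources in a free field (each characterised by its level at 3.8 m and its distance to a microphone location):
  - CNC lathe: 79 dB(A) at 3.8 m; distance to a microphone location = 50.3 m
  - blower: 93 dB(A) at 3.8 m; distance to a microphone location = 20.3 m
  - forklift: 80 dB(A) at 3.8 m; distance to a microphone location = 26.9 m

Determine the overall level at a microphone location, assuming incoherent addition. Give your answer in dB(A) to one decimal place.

Propagate each source to the receiver with L = L_ref − 20·log₁₀(r/r_ref), then add intensities.
CNC lathe: 79 − 20·log₁₀(50.3/3.8) = 79 − 22.44 = 56.56 dB(A).
blower: 93 − 20·log₁₀(20.3/3.8) = 93 − 14.55 = 78.45 dB(A).
forklift: 80 − 20·log₁₀(26.9/3.8) = 80 − 17.00 = 63.00 dB(A).
Σ 10^(L/10) = 7.236e+07 → L_total = 10·log₁₀(7.236e+07) = 78.60 dB(A).

78.6 dB(A)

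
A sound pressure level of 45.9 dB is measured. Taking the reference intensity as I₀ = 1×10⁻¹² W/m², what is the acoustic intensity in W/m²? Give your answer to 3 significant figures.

I = I₀·10^(L/10) = 10⁻¹² × 10^(45.9/10) = 10^(-7.410).

3.89e-08 W/m²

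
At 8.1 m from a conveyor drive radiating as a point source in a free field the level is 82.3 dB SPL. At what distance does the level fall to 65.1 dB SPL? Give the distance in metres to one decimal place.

58.7 m

The 17.2 dB drop corresponds to a distance ratio of 10^(17.2/20) for a point source.
r₂ = 8.1·10^((82.3−65.1)/20) = 8.1·10^(17.2/20) = 58.68 m.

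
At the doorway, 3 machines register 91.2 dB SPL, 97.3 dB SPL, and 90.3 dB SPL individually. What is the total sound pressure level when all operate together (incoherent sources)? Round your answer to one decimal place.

Incoherent sources combine by intensity addition: L_total = 10·log₁₀(Σ 10^(L_i/10)).
Σ 10^(L/10) = 10^(91.2/10) + 10^(97.3/10) + 10^(90.3/10) = 7.760e+09.
L_total = 10·log₁₀(7.760e+09) = 98.90 dB SPL.

98.9 dB SPL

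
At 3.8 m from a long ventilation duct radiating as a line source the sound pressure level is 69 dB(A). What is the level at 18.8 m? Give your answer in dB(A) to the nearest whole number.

62 dB(A)

Cylindrical spreading from a line source gives a 10·log₁₀(r₂/r₁) drop.
L₂ = 69 − 10·log₁₀(18.8/3.8) = 69 − 6.944 = 62.06 dB(A).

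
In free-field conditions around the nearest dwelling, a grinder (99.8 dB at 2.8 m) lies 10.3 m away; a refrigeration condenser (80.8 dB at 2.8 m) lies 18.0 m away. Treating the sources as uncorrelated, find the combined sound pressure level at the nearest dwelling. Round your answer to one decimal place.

Apply inverse-square spreading to bring every level to the receiver, then sum 10^(L/10).
grinder: 99.8 − 20·log₁₀(10.3/2.8) = 99.8 − 11.31 = 88.49 dB.
refrigeration condenser: 80.8 − 20·log₁₀(18.0/2.8) = 80.8 − 16.16 = 64.64 dB.
Σ 10^(L/10) = 7.086e+08 → L_total = 10·log₁₀(7.086e+08) = 88.50 dB.

88.5 dB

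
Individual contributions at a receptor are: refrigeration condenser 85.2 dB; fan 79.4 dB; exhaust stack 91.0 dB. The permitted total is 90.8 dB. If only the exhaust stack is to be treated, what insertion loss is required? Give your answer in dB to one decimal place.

2.1 dB

Fixed contribution from the other sources: Σ 10^(L/10) = 10^(85.2/10) + 10^(79.4/10) = 4.182e+08 (86.21 dB).
The limit corresponds to 10^(90.8/10) = 1.202e+09; subtracting the fixed part leaves 7.840e+08 for the exhaust stack, i.e. 88.94 dB.
So the exhaust stack must be reduced from 91.0 to 88.94 dB: IL = 2.06 dB.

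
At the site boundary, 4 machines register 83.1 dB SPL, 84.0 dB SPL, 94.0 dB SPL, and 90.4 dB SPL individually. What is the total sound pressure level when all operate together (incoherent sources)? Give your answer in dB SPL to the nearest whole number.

96 dB SPL

Incoherent sources combine by intensity addition: L_total = 10·log₁₀(Σ 10^(L_i/10)).
Σ 10^(L/10) = 10^(83.1/10) + 10^(84.0/10) + 10^(94.0/10) + 10^(90.4/10) = 4.064e+09.
L_total = 10·log₁₀(4.064e+09) = 96.09 dB SPL.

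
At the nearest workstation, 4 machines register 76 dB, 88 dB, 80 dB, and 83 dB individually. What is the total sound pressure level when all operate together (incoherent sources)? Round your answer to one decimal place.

89.9 dB

For uncorrelated sources the intensities add, so convert each level to linear form, sum, and take 10·log₁₀ of the total.
Σ 10^(L/10) = 10^(76/10) + 10^(88/10) + 10^(80/10) + 10^(83/10) = 9.703e+08.
L_total = 10·log₁₀(9.703e+08) = 89.87 dB.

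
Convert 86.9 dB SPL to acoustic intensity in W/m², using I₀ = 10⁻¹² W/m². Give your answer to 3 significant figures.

0.000490 W/m²

L = 10·log₁₀(I/I₀) ⇒ I = I₀·10^(L/10) = 10⁻¹² × 10^8.69.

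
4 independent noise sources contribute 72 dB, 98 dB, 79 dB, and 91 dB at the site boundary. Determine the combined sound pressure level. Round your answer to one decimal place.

For uncorrelated sources the intensities add, so convert each level to linear form, sum, and take 10·log₁₀ of the total.
Σ 10^(L/10) = 10^(72/10) + 10^(98/10) + 10^(79/10) + 10^(91/10) = 7.664e+09.
L_total = 10·log₁₀(7.664e+09) = 98.84 dB.

98.8 dB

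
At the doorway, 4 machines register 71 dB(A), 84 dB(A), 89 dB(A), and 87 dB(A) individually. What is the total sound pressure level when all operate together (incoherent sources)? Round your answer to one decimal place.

91.9 dB(A)

For uncorrelated sources the intensities add, so convert each level to linear form, sum, and take 10·log₁₀ of the total.
Σ 10^(L/10) = 10^(71/10) + 10^(84/10) + 10^(89/10) + 10^(87/10) = 1.559e+09.
L_total = 10·log₁₀(1.559e+09) = 91.93 dB(A).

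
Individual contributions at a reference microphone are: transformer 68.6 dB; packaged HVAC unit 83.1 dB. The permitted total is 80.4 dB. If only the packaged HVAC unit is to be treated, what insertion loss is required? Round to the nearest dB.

Fixed contribution from the other source: Σ 10^(L/10) = 10^(68.6/10) = 7.244e+06 (68.60 dB).
To meet 80.4 dB overall, the treated packaged HVAC unit may contribute at most 10^(80.4/10) − 7.244e+06 = 1.024e+08, i.e. 80.10 dB.
Required insertion loss = 83.1 − 80.10 = 3.00 dB.

3 dB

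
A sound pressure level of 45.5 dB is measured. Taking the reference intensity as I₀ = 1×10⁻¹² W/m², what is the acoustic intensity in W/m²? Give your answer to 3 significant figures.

3.55e-08 W/m²

I/I₀ = 10^(45.5/10) = 3.548e+04, so I = 3.548e+04 × 10⁻¹² W/m².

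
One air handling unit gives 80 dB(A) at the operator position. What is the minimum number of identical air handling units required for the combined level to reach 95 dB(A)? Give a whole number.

N identical sources give L₁ + 10·log₁₀ N, so require 10·log₁₀ N ≥ 95 − 80 = 15.0 dB.
N ≥ 10^(15.0/10) = 31.623, so N = 32.

32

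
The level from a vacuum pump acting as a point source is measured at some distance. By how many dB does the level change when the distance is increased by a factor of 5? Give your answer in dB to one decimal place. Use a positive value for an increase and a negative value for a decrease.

A point source loses 6 dB per doubling of distance; generally ΔL = −20·log₁₀(r₂/r₁).
ΔL = −20·log₁₀(5) = -13.98 dB.

-14.0 dB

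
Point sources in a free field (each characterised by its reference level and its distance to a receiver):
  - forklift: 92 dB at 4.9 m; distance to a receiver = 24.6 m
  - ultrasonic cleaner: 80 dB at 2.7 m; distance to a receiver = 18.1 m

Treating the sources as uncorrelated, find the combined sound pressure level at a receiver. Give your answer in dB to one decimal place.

First find each source's level at the receiver (point-source: −20·log₁₀(r/r_ref)), then combine on an intensity basis.
forklift: 92 − 20·log₁₀(24.6/4.9) = 92 − 14.01 = 77.99 dB.
ultrasonic cleaner: 80 − 20·log₁₀(18.1/2.7) = 80 − 16.53 = 63.47 dB.
Σ 10^(L/10) = 6.511e+07 → L_total = 10·log₁₀(6.511e+07) = 78.14 dB.

78.1 dB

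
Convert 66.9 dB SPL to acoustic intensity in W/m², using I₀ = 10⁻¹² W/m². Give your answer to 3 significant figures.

4.90e-06 W/m²

L = 10·log₁₀(I/I₀) ⇒ I = I₀·10^(L/10) = 10⁻¹² × 10^6.69.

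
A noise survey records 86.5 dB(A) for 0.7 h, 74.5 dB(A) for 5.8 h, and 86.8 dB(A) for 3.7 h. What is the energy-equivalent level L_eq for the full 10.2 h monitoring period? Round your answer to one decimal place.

L_eq = 10·log₁₀[(1/T)·Σ tᵢ·10^(Lᵢ/10)] with T = 10.2 h.
Σ tᵢ·10^(Lᵢ/10) = 0.7·10^(86.5/10) + 5.8·10^(74.5/10) + 3.7·10^(86.8/10) = 2.247e+09.
L_eq = 10·log₁₀(2.247e+09/10.2) = 83.43 dB(A).

83.4 dB(A)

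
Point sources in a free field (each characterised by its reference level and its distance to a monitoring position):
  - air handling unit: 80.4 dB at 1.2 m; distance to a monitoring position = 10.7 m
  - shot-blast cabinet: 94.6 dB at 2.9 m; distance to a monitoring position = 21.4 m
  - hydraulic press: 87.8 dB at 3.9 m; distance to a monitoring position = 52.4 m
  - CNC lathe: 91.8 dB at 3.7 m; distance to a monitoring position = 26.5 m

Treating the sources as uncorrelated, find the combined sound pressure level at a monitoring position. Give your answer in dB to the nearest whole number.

79 dB

Propagate each source to the receiver with L = L_ref − 20·log₁₀(r/r_ref), then add intensities.
air handling unit: 80.4 − 20·log₁₀(10.7/1.2) = 80.4 − 19.00 = 61.40 dB.
shot-blast cabinet: 94.6 − 20·log₁₀(21.4/2.9) = 94.6 − 17.36 = 77.24 dB.
hydraulic press: 87.8 − 20·log₁₀(52.4/3.9) = 87.8 − 22.57 = 65.23 dB.
CNC lathe: 91.8 − 20·log₁₀(26.5/3.7) = 91.8 − 17.10 = 74.70 dB.
Σ 10^(L/10) = 8.719e+07 → L_total = 10·log₁₀(8.719e+07) = 79.40 dB.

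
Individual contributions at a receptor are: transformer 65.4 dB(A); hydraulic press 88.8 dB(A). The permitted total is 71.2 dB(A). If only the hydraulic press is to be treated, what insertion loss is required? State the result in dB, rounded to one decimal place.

18.9 dB

Everything except the hydraulic press sums to 10^(65.4/10) = 3.467e+06 in linear terms, 65.40 dB(A).
The limit corresponds to 10^(71.2/10) = 1.318e+07; subtracting the fixed part leaves 9.715e+06 for the hydraulic press, i.e. 69.87 dB(A).
Required insertion loss = 88.8 − 69.87 = 18.93 dB.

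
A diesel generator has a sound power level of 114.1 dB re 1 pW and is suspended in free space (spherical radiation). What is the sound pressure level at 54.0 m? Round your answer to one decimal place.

Free-field spherical radiation: L_p = L_w − 10·log₁₀(4π·r²), r = 54.0 m.
4π·r² = 3.664e+04 m², 10·log₁₀ of that is 45.640 dB.
L_p = 114.1 − 45.640 = 68.46 dB.

68.5 dB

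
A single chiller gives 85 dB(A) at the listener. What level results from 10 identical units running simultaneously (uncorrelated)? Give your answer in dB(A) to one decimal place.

95.0 dB(A)

L_total = L₁ + 10·log₁₀ N for N identical incoherent sources.
L_total = 85 + 10·log₁₀(10) = 85 + 10.000 = 95.00 dB(A).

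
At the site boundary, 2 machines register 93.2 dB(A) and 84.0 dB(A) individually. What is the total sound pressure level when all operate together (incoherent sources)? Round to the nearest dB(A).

94 dB(A)

Incoherent sources combine by intensity addition: L_total = 10·log₁₀(Σ 10^(L_i/10)).
Σ 10^(L/10) = 10^(93.2/10) + 10^(84.0/10) = 2.340e+09.
L_total = 10·log₁₀(2.340e+09) = 93.69 dB(A).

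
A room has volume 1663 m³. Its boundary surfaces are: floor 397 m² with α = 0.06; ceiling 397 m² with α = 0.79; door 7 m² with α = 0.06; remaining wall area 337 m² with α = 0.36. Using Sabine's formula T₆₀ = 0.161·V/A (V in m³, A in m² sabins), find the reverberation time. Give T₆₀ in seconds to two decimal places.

0.58 s

A = Σ Sᵢαᵢ = 397·0.06 + 397·0.79 + 7·0.06 + 337·0.36 = 459.19 m².
T₆₀ = 0.161·V/A = 0.161·1663/459.19 = 0.583 s.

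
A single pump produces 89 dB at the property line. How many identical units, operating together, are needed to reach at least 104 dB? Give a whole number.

32

The shortfall is 104 − 89 = 15.0 dB, and N units add 10·log₁₀ N, so need 10·log₁₀ N ≥ 15.0.
N ≥ 10^(15.0/10) = 31.623, so N = 32.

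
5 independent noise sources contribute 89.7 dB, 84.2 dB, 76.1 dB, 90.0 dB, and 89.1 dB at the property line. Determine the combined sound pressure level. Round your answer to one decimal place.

94.8 dB

For uncorrelated sources the intensities add, so convert each level to linear form, sum, and take 10·log₁₀ of the total.
Σ 10^(L/10) = 10^(89.7/10) + 10^(84.2/10) + 10^(76.1/10) + 10^(90.0/10) + 10^(89.1/10) = 3.050e+09.
L_total = 10·log₁₀(3.050e+09) = 94.84 dB.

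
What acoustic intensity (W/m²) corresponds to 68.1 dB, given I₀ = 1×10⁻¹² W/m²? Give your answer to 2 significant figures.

I/I₀ = 10^(68.1/10) = 6.457e+06, so I = 6.457e+06 × 10⁻¹² W/m².

6.5e-06 W/m²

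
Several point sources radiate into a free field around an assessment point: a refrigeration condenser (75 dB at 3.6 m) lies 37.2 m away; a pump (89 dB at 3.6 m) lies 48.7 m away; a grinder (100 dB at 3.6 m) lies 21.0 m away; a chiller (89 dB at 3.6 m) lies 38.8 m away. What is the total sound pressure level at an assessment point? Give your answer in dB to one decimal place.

Apply inverse-square spreading to bring every level to the receiver, then sum 10^(L/10).
refrigeration condenser: 75 − 20·log₁₀(37.2/3.6) = 75 − 20.28 = 54.72 dB.
pump: 89 − 20·log₁₀(48.7/3.6) = 89 − 22.62 = 66.38 dB.
grinder: 100 − 20·log₁₀(21.0/3.6) = 100 − 15.32 = 84.68 dB.
chiller: 89 − 20·log₁₀(38.8/3.6) = 89 − 20.65 = 68.35 dB.
Σ 10^(L/10) = 3.054e+08 → L_total = 10·log₁₀(3.054e+08) = 84.85 dB.

84.8 dB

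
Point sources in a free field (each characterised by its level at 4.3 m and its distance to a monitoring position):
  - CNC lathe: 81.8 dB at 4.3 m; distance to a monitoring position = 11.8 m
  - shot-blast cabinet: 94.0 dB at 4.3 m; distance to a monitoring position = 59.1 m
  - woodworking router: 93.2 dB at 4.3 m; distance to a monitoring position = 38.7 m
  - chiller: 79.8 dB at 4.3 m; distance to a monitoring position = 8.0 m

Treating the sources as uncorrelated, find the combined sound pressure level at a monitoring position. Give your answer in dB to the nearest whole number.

First find each source's level at the receiver (point-source: −20·log₁₀(r/r_ref)), then combine on an intensity basis.
CNC lathe: 81.8 − 20·log₁₀(11.8/4.3) = 81.8 − 8.77 = 73.03 dB.
shot-blast cabinet: 94.0 − 20·log₁₀(59.1/4.3) = 94.0 − 22.76 = 71.24 dB.
woodworking router: 93.2 − 20·log₁₀(38.7/4.3) = 93.2 − 19.08 = 74.12 dB.
chiller: 79.8 − 20·log₁₀(8.0/4.3) = 79.8 − 5.39 = 74.41 dB.
Σ 10^(L/10) = 8.678e+07 → L_total = 10·log₁₀(8.678e+07) = 79.38 dB.

79 dB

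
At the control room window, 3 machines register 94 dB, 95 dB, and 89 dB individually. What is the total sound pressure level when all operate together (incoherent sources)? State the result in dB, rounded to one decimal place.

98.1 dB

Incoherent sources combine by intensity addition: L_total = 10·log₁₀(Σ 10^(L_i/10)).
Σ 10^(L/10) = 10^(94/10) + 10^(95/10) + 10^(89/10) = 6.468e+09.
L_total = 10·log₁₀(6.468e+09) = 98.11 dB.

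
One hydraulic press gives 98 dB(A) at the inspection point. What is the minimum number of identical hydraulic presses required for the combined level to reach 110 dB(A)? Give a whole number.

Need L₁ + 10·log₁₀ N ≥ 110, i.e. log₁₀ N ≥ 1.20.
N ≥ 10^(12.0/10) = 15.849, so N = 16.

16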